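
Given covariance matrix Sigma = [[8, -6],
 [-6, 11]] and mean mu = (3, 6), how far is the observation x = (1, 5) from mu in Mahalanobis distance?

Step 1 — centre the observation: (x - mu) = (-2, -1).

Step 2 — invert Sigma. det(Sigma) = 8·11 - (-6)² = 52.
  Sigma^{-1} = (1/det) · [[d, -b], [-b, a]] = [[0.2115, 0.1154],
 [0.1154, 0.1538]].

Step 3 — form the quadratic (x - mu)^T · Sigma^{-1} · (x - mu):
  Sigma^{-1} · (x - mu) = (-0.5385, -0.3846).
  (x - mu)^T · [Sigma^{-1} · (x - mu)] = (-2)·(-0.5385) + (-1)·(-0.3846) = 1.4615.

Step 4 — take square root: d = √(1.4615) ≈ 1.2089.

d(x, mu) = √(1.4615) ≈ 1.2089


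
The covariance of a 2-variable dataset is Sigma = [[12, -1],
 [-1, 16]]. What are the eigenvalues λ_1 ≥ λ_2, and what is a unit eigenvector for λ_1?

Step 1 — characteristic polynomial of 2×2 Sigma:
  det(Sigma - λI) = λ² - trace · λ + det = 0.
  trace = 12 + 16 = 28, det = 12·16 - (-1)² = 191.
Step 2 — discriminant:
  Δ = trace² - 4·det = 784 - 764 = 20.
Step 3 — eigenvalues:
  λ = (trace ± √Δ)/2 = (28 ± 4.4721)/2,
  λ_1 = 16.2361,  λ_2 = 11.7639.

Step 4 — unit eigenvector for λ_1: solve (Sigma - λ_1 I)v = 0. First row:
  (12 - 16.2361)·v_x + (-1)·v_y = 0, i.e. (-4.2361)·v_x + (-1)·v_y = 0,
  so v ∝ (b, λ_1 - a) = (-1, 4.2361); multiply by -1 so the first entry is positive: u = (1, -4.2361).
  ||u|| = √((1)² + (-4.2361)²) = √(18.9443) ≈ 4.3525,
  v_1 = u/||u|| ≈ (0.2298, -0.9732) (||v_1|| = 1).

λ_1 = 16.2361,  λ_2 = 11.7639;  v_1 ≈ (0.2298, -0.9732)


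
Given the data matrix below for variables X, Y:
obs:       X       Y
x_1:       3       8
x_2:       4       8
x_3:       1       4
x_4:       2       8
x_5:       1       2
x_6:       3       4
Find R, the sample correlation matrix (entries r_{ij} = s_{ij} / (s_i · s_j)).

Step 1 — column means:
  mean(X) = (3 + 4 + 1 + 2 + 1 + 3) / 6 = 14/6 = 2.3333
  mean(Y) = (8 + 8 + 4 + 8 + 2 + 4) / 6 = 34/6 = 5.6667

Step 2 — sample variances and covariances s[i,j] = (1/(n-1)) · Σ_k (x_{k,i} - mean_i) · (x_{k,j} - mean_j), with n-1 = 5:
  s[X,X] = ((0.6667)·(0.6667) + (1.6667)·(1.6667) + (-1.3333)·(-1.3333) + (-0.3333)·(-0.3333) + (-1.3333)·(-1.3333) + (0.6667)·(0.6667)) / 5 = 7.3333/5 = 1.4667
  s[X,Y] = ((0.6667)·(2.3333) + (1.6667)·(2.3333) + (-1.3333)·(-1.6667) + (-0.3333)·(2.3333) + (-1.3333)·(-3.6667) + (0.6667)·(-1.6667)) / 5 = 10.6667/5 = 2.1333
  s[Y,Y] = ((2.3333)·(2.3333) + (2.3333)·(2.3333) + (-1.6667)·(-1.6667) + (2.3333)·(2.3333) + (-3.6667)·(-3.6667) + (-1.6667)·(-1.6667)) / 5 = 35.3333/5 = 7.0667
  Sample standard deviations s_i = √(s[i,i]):
  s(X) = √(1.4667) = 1.2111
  s(Y) = √(7.0667) = 2.6583

Step 3 — r_{ij} = s_{ij} / (s_i · s_j):
  r[X,X] = 1 (diagonal).
  r[X,Y] = 2.1333 / (1.2111 · 2.6583) = 2.1333 / 3.2194 = 0.6627
  r[Y,Y] = 1 (diagonal).

R is symmetric with unit diagonal. Assembling:

R = [[1, 0.6627],
 [0.6627, 1]]


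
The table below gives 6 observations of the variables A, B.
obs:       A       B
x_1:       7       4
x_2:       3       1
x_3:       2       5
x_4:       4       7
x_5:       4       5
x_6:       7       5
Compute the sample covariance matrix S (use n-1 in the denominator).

Step 1 — column means:
  mean(A) = (7 + 3 + 2 + 4 + 4 + 7) / 6 = 27/6 = 4.5
  mean(B) = (4 + 1 + 5 + 7 + 5 + 5) / 6 = 27/6 = 4.5

Step 2 — sample covariance S[i,j] = (1/(n-1)) · Σ_k (x_{k,i} - mean_i) · (x_{k,j} - mean_j), with n-1 = 5.
  S[A,A] = ((2.5)·(2.5) + (-1.5)·(-1.5) + (-2.5)·(-2.5) + (-0.5)·(-0.5) + (-0.5)·(-0.5) + (2.5)·(2.5)) / 5 = 21.5/5 = 4.3
  S[A,B] = ((2.5)·(-0.5) + (-1.5)·(-3.5) + (-2.5)·(0.5) + (-0.5)·(2.5) + (-0.5)·(0.5) + (2.5)·(0.5)) / 5 = 2.5/5 = 0.5
  S[B,B] = ((-0.5)·(-0.5) + (-3.5)·(-3.5) + (0.5)·(0.5) + (2.5)·(2.5) + (0.5)·(0.5) + (0.5)·(0.5)) / 5 = 19.5/5 = 3.9

S is symmetric (S[j,i] = S[i,j]). Assembling:

S = [[4.3, 0.5],
 [0.5, 3.9]]


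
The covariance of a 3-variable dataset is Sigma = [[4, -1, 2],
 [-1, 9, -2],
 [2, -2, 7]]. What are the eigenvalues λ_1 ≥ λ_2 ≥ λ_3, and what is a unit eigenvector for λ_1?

Step 1 — characteristic polynomial p(λ) = det(λI - Sigma) = λ³ - tr·λ² + c_1·λ - det, where tr = trace, c_1 = sum of the principal 2×2 minors, det = det(Sigma):
  tr = 4 + 9 + 7 = 20,
  c_1 = (4·9 - (-1)²) + (4·7 - (2)²) + (9·7 - (-2)²) = 35 + 24 + 59 = 118,
  det = 4·(9·7 - (-2)²) - (-1)·((-1)·7 - (-2)·(2)) + (2)·((-1)·(-2) - 9·(2)) = 4·(59) - (-1)·(-3) + (2)·(-16) = 201.
  So p(λ) = λ³ - 20λ² + 118λ - 201.
Step 2 — look for an integer root (rational root theorem: any rational root is an integer divisor of 201). Testing λ = 3:
  p(3) = 27 - 180 + 354 - 201 = 0  ✓
  Dividing out (λ - 3): p(λ) = (λ - 3)(λ² - 17λ + 67).
Step 3 — remaining eigenvalues from the quadratic λ² - 17λ + 67 = 0:
  Δ = 17² - 4·67 = 289 - 268 = 21,  λ = (17 ± √21)/2 = (17 ± 4.5826)/2 ≈ 10.7913 or 6.2087.
  Sorted: λ_1 = 10.7913,  λ_2 = 6.2087,  λ_3 = 3  (check: sum = 20 = tr ✓).

Step 4 — unit eigenvector for λ_1 ≈ 10.7913: v spans the null space of (Sigma - λ_1 I), whose rows are
  r_1 = (-6.7913, -1, 2),  r_2 = (-1, -1.7913, -2),  r_3 = (2, -2, -3.7913).
  v is orthogonal to every row, so take v ∝ r_1 × r_2 = ((-1)·(-2) - (2)·(-1.7913), (2)·(-1) - (-6.7913)·(-2), (-6.7913)·(-1.7913) - (-1)·(-1)) ≈ (5.5826, -15.5826, 11.1652).
  Let u = (5.5826, -15.5826, 11.1652).
  ||u|| = √((5.5826)² + (-15.5826)² + (11.1652)²) = √(398.6424) ≈ 19.966,  v_1 = u/||u|| ≈ (0.2796, -0.7805, 0.5592) (||v_1|| = 1).

λ_1 = 10.7913,  λ_2 = 6.2087,  λ_3 = 3;  v_1 ≈ (0.2796, -0.7805, 0.5592)


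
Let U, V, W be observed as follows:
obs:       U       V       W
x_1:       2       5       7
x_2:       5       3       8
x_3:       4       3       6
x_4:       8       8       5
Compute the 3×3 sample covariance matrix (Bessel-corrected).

Step 1 — column means:
  mean(U) = (2 + 5 + 4 + 8) / 4 = 19/4 = 4.75
  mean(V) = (5 + 3 + 3 + 8) / 4 = 19/4 = 4.75
  mean(W) = (7 + 8 + 6 + 5) / 4 = 26/4 = 6.5

Step 2 — sample covariance S[i,j] = (1/(n-1)) · Σ_k (x_{k,i} - mean_i) · (x_{k,j} - mean_j), with n-1 = 3.
  S[U,U] = ((-2.75)·(-2.75) + (0.25)·(0.25) + (-0.75)·(-0.75) + (3.25)·(3.25)) / 3 = 18.75/3 = 6.25
  S[U,V] = ((-2.75)·(0.25) + (0.25)·(-1.75) + (-0.75)·(-1.75) + (3.25)·(3.25)) / 3 = 10.75/3 = 3.5833
  S[U,W] = ((-2.75)·(0.5) + (0.25)·(1.5) + (-0.75)·(-0.5) + (3.25)·(-1.5)) / 3 = -5.5/3 = -1.8333
  S[V,V] = ((0.25)·(0.25) + (-1.75)·(-1.75) + (-1.75)·(-1.75) + (3.25)·(3.25)) / 3 = 16.75/3 = 5.5833
  S[V,W] = ((0.25)·(0.5) + (-1.75)·(1.5) + (-1.75)·(-0.5) + (3.25)·(-1.5)) / 3 = -6.5/3 = -2.1667
  S[W,W] = ((0.5)·(0.5) + (1.5)·(1.5) + (-0.5)·(-0.5) + (-1.5)·(-1.5)) / 3 = 5/3 = 1.6667

S is symmetric (S[j,i] = S[i,j]). Assembling:

S = [[6.25, 3.5833, -1.8333],
 [3.5833, 5.5833, -2.1667],
 [-1.8333, -2.1667, 1.6667]]


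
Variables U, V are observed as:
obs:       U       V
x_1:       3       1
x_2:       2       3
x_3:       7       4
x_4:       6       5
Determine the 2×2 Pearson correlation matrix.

Step 1 — column means:
  mean(U) = (3 + 2 + 7 + 6) / 4 = 18/4 = 4.5
  mean(V) = (1 + 3 + 4 + 5) / 4 = 13/4 = 3.25

Step 2 — sample variances and covariances s[i,j] = (1/(n-1)) · Σ_k (x_{k,i} - mean_i) · (x_{k,j} - mean_j), with n-1 = 3:
  s[U,U] = ((-1.5)·(-1.5) + (-2.5)·(-2.5) + (2.5)·(2.5) + (1.5)·(1.5)) / 3 = 17/3 = 5.6667
  s[U,V] = ((-1.5)·(-2.25) + (-2.5)·(-0.25) + (2.5)·(0.75) + (1.5)·(1.75)) / 3 = 8.5/3 = 2.8333
  s[V,V] = ((-2.25)·(-2.25) + (-0.25)·(-0.25) + (0.75)·(0.75) + (1.75)·(1.75)) / 3 = 8.75/3 = 2.9167
  Sample standard deviations s_i = √(s[i,i]):
  s(U) = √(5.6667) = 2.3805
  s(V) = √(2.9167) = 1.7078

Step 3 — r_{ij} = s_{ij} / (s_i · s_j):
  r[U,U] = 1 (diagonal).
  r[U,V] = 2.8333 / (2.3805 · 1.7078) = 2.8333 / 4.0654 = 0.6969
  r[V,V] = 1 (diagonal).

R is symmetric with unit diagonal. Assembling:

R = [[1, 0.6969],
 [0.6969, 1]]


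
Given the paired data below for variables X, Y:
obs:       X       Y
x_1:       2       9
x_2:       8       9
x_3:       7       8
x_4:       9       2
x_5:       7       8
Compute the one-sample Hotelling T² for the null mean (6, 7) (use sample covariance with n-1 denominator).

Step 1 — sample mean vector:
  mean(X) = (2 + 8 + 7 + 9 + 7) / 5 = 33/5 = 6.6
  mean(Y) = (9 + 9 + 8 + 2 + 8) / 5 = 36/5 = 7.2
  x̄ = (6.6, 7.2),  deviation x̄ - mu_0 = (6.6, 7.2) - (6, 7) = (0.6, 0.2).

Step 2 — sample covariance matrix, S[i,j] = (1/(n-1)) · Σ_k (x_{k,i} - mean_i) · (x_{k,j} - mean_j), divisor n-1 = 4:
  S[X,X] = ((-4.6)·(-4.6) + (1.4)·(1.4) + (0.4)·(0.4) + (2.4)·(2.4) + (0.4)·(0.4)) / 4 = 29.2/4 = 7.3
  S[X,Y] = ((-4.6)·(1.8) + (1.4)·(1.8) + (0.4)·(0.8) + (2.4)·(-5.2) + (0.4)·(0.8)) / 4 = -17.6/4 = -4.4
  S[Y,Y] = ((1.8)·(1.8) + (1.8)·(1.8) + (0.8)·(0.8) + (-5.2)·(-5.2) + (0.8)·(0.8)) / 4 = 34.8/4 = 8.7
  S = [[7.3, -4.4],
 [-4.4, 8.7]].

Step 3 — invert S. det(S) = 7.3·8.7 - (-4.4)² = 44.15.
  S^{-1} = (1/det) · [[d, -b], [-b, a]] = [[0.1971, 0.0997],
 [0.0997, 0.1653]].

Step 4 — quadratic form (x̄ - mu_0)^T · S^{-1} · (x̄ - mu_0):
  S^{-1} · (x̄ - mu_0) = (0.1382, 0.0929),
  (x̄ - mu_0)^T · [...] = (0.6)·(0.1382) + (0.2)·(0.0929) = 0.1015.

Step 5 — scale by n: T² = 5 · 0.1015 = 0.5074.

T² ≈ 0.5074


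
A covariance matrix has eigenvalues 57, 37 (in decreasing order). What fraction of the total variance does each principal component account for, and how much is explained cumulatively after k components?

Step 1 — total variance = trace(Sigma) = Σ λ_i = 57 + 37 = 94.

Step 2 — fraction explained by component i = λ_i / Σ λ:
  PC1: 57/94 = 0.6064
  PC2: 37/94 = 0.3936

Step 3 — cumulative fraction after k components = (λ_1 + ... + λ_k) / Σ λ:
  k = 1: 57/94 = 0.6064
  k = 2: (57 + 37)/94 = 94/94 = 1

Summary (fraction, with percent):

explained: PC1 0.6064 (60.64%), PC2 0.3936 (39.36%);  cumulative: 0.6064, 1


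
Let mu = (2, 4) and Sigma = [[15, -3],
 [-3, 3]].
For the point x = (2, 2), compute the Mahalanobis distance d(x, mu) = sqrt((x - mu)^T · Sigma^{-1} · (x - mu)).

Step 1 — centre the observation: (x - mu) = (0, -2).

Step 2 — invert Sigma. det(Sigma) = 15·3 - (-3)² = 36.
  Sigma^{-1} = (1/det) · [[d, -b], [-b, a]] = [[0.0833, 0.0833],
 [0.0833, 0.4167]].

Step 3 — form the quadratic (x - mu)^T · Sigma^{-1} · (x - mu):
  Sigma^{-1} · (x - mu) = (-0.1667, -0.8333).
  (x - mu)^T · [Sigma^{-1} · (x - mu)] = (0)·(-0.1667) + (-2)·(-0.8333) = 1.6667.

Step 4 — take square root: d = √(1.6667) ≈ 1.291.

d(x, mu) = √(1.6667) ≈ 1.291


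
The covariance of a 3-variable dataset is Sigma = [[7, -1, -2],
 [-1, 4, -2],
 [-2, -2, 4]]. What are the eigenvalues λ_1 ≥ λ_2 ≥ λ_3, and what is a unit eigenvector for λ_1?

Step 1 — characteristic polynomial p(λ) = det(λI - Sigma) = λ³ - tr·λ² + c_1·λ - det, where tr = trace, c_1 = sum of the principal 2×2 minors, det = det(Sigma):
  tr = 7 + 4 + 4 = 15,
  c_1 = (7·4 - (-1)²) + (7·4 - (-2)²) + (4·4 - (-2)²) = 27 + 24 + 12 = 63,
  det = 7·(4·4 - (-2)²) - (-1)·((-1)·4 - (-2)·(-2)) + (-2)·((-1)·(-2) - 4·(-2)) = 7·(12) - (-1)·(-8) + (-2)·(10) = 56.
  So p(λ) = λ³ - 15λ² + 63λ - 56.
Step 2 — look for an integer root (rational root theorem: any rational root is an integer divisor of 56). Testing λ = 8:
  p(8) = 512 - 960 + 504 - 56 = 0  ✓
  Dividing out (λ - 8): p(λ) = (λ - 8)(λ² - 7λ + 7).
Step 3 — remaining eigenvalues from the quadratic λ² - 7λ + 7 = 0:
  Δ = 7² - 4·7 = 49 - 28 = 21,  λ = (7 ± √21)/2 = (7 ± 4.5826)/2 ≈ 5.7913 or 1.2087.
  Sorted: λ_1 = 8,  λ_2 = 5.7913,  λ_3 = 1.2087  (check: sum = 15 = tr ✓).

Step 4 — unit eigenvector for λ_1 = 8: v spans the null space of (Sigma - λ_1 I), whose rows are
  r_1 = (-1, -1, -2),  r_2 = (-1, -4, -2),  r_3 = (-2, -2, -4).
  v is orthogonal to every row, so take v ∝ r_1 × r_2 = ((-1)·(-2) - (-2)·(-4), (-2)·(-1) - (-1)·(-2), (-1)·(-4) - (-1)·(-1)) = (-6, 0, 3).
  Rescale (divide by 3; multiply by -1 so the first nonzero entry is positive): u = (2, 0, -1).
  ||u|| = √((2)² + (0)² + (-1)²) = √(5) ≈ 2.2361,  v_1 = u/||u|| ≈ (0.8944, 0, -0.4472) (||v_1|| = 1).

λ_1 = 8,  λ_2 = 5.7913,  λ_3 = 1.2087;  v_1 ≈ (0.8944, 0, -0.4472)


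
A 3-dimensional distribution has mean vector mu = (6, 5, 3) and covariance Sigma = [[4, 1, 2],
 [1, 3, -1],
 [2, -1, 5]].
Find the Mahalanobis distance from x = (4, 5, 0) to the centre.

Step 1 — centre the observation: (x - mu) = (-2, 0, -3).

Step 2 — invert Sigma (cofactor / det for 3×3, or solve directly):
  Sigma^{-1} = [[0.4, -0.2, -0.2],
 [-0.2, 0.4571, 0.1714],
 [-0.2, 0.1714, 0.3143]].

Step 3 — form the quadratic (x - mu)^T · Sigma^{-1} · (x - mu):
  Sigma^{-1} · (x - mu) = (-0.2, -0.1143, -0.5429).
  (x - mu)^T · [Sigma^{-1} · (x - mu)] = (-2)·(-0.2) + (0)·(-0.1143) + (-3)·(-0.5429) = 2.0286.

Step 4 — take square root: d = √(2.0286) ≈ 1.4243.

d(x, mu) = √(2.0286) ≈ 1.4243


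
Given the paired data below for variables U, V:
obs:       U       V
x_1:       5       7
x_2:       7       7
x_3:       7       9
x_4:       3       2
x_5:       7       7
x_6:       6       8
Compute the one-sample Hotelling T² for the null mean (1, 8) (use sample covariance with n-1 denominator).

Step 1 — sample mean vector:
  mean(U) = (5 + 7 + 7 + 3 + 7 + 6) / 6 = 35/6 = 5.8333
  mean(V) = (7 + 7 + 9 + 2 + 7 + 8) / 6 = 40/6 = 6.6667
  x̄ = (5.8333, 6.6667),  deviation x̄ - mu_0 = (5.8333, 6.6667) - (1, 8) = (4.8333, -1.3333).

Step 2 — sample covariance matrix, S[i,j] = (1/(n-1)) · Σ_k (x_{k,i} - mean_i) · (x_{k,j} - mean_j), divisor n-1 = 5:
  S[U,U] = ((-0.8333)·(-0.8333) + (1.1667)·(1.1667) + (1.1667)·(1.1667) + (-2.8333)·(-2.8333) + (1.1667)·(1.1667) + (0.1667)·(0.1667)) / 5 = 12.8333/5 = 2.5667
  S[U,V] = ((-0.8333)·(0.3333) + (1.1667)·(0.3333) + (1.1667)·(2.3333) + (-2.8333)·(-4.6667) + (1.1667)·(0.3333) + (0.1667)·(1.3333)) / 5 = 16.6667/5 = 3.3333
  S[V,V] = ((0.3333)·(0.3333) + (0.3333)·(0.3333) + (2.3333)·(2.3333) + (-4.6667)·(-4.6667) + (0.3333)·(0.3333) + (1.3333)·(1.3333)) / 5 = 29.3333/5 = 5.8667
  S = [[2.5667, 3.3333],
 [3.3333, 5.8667]].

Step 3 — invert S. det(S) = 2.5667·5.8667 - (3.3333)² = 3.9467.
  S^{-1} = (1/det) · [[d, -b], [-b, a]] = [[1.4865, -0.8446],
 [-0.8446, 0.6503]].

Step 4 — quadratic form (x̄ - mu_0)^T · S^{-1} · (x̄ - mu_0):
  S^{-1} · (x̄ - mu_0) = (8.3108, -4.9493),
  (x̄ - mu_0)^T · [...] = (4.8333)·(8.3108) + (-1.3333)·(-4.9493) = 46.768.

Step 5 — scale by n: T² = 6 · 46.768 = 280.6081.

T² ≈ 280.6081


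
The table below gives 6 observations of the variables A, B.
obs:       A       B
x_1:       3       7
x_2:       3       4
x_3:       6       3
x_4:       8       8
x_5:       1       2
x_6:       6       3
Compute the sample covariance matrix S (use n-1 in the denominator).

Step 1 — column means:
  mean(A) = (3 + 3 + 6 + 8 + 1 + 6) / 6 = 27/6 = 4.5
  mean(B) = (7 + 4 + 3 + 8 + 2 + 3) / 6 = 27/6 = 4.5

Step 2 — sample covariance S[i,j] = (1/(n-1)) · Σ_k (x_{k,i} - mean_i) · (x_{k,j} - mean_j), with n-1 = 5.
  S[A,A] = ((-1.5)·(-1.5) + (-1.5)·(-1.5) + (1.5)·(1.5) + (3.5)·(3.5) + (-3.5)·(-3.5) + (1.5)·(1.5)) / 5 = 33.5/5 = 6.7
  S[A,B] = ((-1.5)·(2.5) + (-1.5)·(-0.5) + (1.5)·(-1.5) + (3.5)·(3.5) + (-3.5)·(-2.5) + (1.5)·(-1.5)) / 5 = 13.5/5 = 2.7
  S[B,B] = ((2.5)·(2.5) + (-0.5)·(-0.5) + (-1.5)·(-1.5) + (3.5)·(3.5) + (-2.5)·(-2.5) + (-1.5)·(-1.5)) / 5 = 29.5/5 = 5.9

S is symmetric (S[j,i] = S[i,j]). Assembling:

S = [[6.7, 2.7],
 [2.7, 5.9]]


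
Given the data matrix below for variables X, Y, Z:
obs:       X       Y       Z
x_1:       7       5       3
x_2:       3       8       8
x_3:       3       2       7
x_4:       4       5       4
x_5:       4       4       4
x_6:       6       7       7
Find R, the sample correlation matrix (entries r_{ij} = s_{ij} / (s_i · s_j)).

Step 1 — column means:
  mean(X) = (7 + 3 + 3 + 4 + 4 + 6) / 6 = 27/6 = 4.5
  mean(Y) = (5 + 8 + 2 + 5 + 4 + 7) / 6 = 31/6 = 5.1667
  mean(Z) = (3 + 8 + 7 + 4 + 4 + 7) / 6 = 33/6 = 5.5

Step 2 — sample variances and covariances s[i,j] = (1/(n-1)) · Σ_k (x_{k,i} - mean_i) · (x_{k,j} - mean_j), with n-1 = 5:
  s[X,X] = ((2.5)·(2.5) + (-1.5)·(-1.5) + (-1.5)·(-1.5) + (-0.5)·(-0.5) + (-0.5)·(-0.5) + (1.5)·(1.5)) / 5 = 13.5/5 = 2.7
  s[X,Y] = ((2.5)·(-0.1667) + (-1.5)·(2.8333) + (-1.5)·(-3.1667) + (-0.5)·(-0.1667) + (-0.5)·(-1.1667) + (1.5)·(1.8333)) / 5 = 3.5/5 = 0.7
  s[X,Z] = ((2.5)·(-2.5) + (-1.5)·(2.5) + (-1.5)·(1.5) + (-0.5)·(-1.5) + (-0.5)·(-1.5) + (1.5)·(1.5)) / 5 = -8.5/5 = -1.7
  s[Y,Y] = ((-0.1667)·(-0.1667) + (2.8333)·(2.8333) + (-3.1667)·(-3.1667) + (-0.1667)·(-0.1667) + (-1.1667)·(-1.1667) + (1.8333)·(1.8333)) / 5 = 22.8333/5 = 4.5667
  s[Y,Z] = ((-0.1667)·(-2.5) + (2.8333)·(2.5) + (-3.1667)·(1.5) + (-0.1667)·(-1.5) + (-1.1667)·(-1.5) + (1.8333)·(1.5)) / 5 = 7.5/5 = 1.5
  s[Z,Z] = ((-2.5)·(-2.5) + (2.5)·(2.5) + (1.5)·(1.5) + (-1.5)·(-1.5) + (-1.5)·(-1.5) + (1.5)·(1.5)) / 5 = 21.5/5 = 4.3
  Sample standard deviations s_i = √(s[i,i]):
  s(X) = √(2.7) = 1.6432
  s(Y) = √(4.5667) = 2.137
  s(Z) = √(4.3) = 2.0736

Step 3 — r_{ij} = s_{ij} / (s_i · s_j):
  r[X,X] = 1 (diagonal).
  r[X,Y] = 0.7 / (1.6432 · 2.137) = 0.7 / 3.5114 = 0.1994
  r[X,Z] = -1.7 / (1.6432 · 2.0736) = -1.7 / 3.4073 = -0.4989
  r[Y,Y] = 1 (diagonal).
  r[Y,Z] = 1.5 / (2.137 · 2.0736) = 1.5 / 4.4313 = 0.3385
  r[Z,Z] = 1 (diagonal).

R is symmetric with unit diagonal. Assembling:

R = [[1, 0.1994, -0.4989],
 [0.1994, 1, 0.3385],
 [-0.4989, 0.3385, 1]]


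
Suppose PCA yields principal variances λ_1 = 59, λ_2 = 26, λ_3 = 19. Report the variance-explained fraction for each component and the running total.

Step 1 — total variance = trace(Sigma) = Σ λ_i = 59 + 26 + 19 = 104.

Step 2 — fraction explained by component i = λ_i / Σ λ:
  PC1: 59/104 = 0.5673
  PC2: 26/104 = 0.25
  PC3: 19/104 = 0.1827

Step 3 — cumulative fraction after k components = (λ_1 + ... + λ_k) / Σ λ:
  k = 1: 59/104 = 0.5673
  k = 2: (59 + 26)/104 = 85/104 = 0.8173
  k = 3: (59 + 26 + 19)/104 = 104/104 = 1

Summary (fraction, with percent):

explained: PC1 0.5673 (56.73%), PC2 0.25 (25%), PC3 0.1827 (18.27%);  cumulative: 0.5673, 0.8173, 1


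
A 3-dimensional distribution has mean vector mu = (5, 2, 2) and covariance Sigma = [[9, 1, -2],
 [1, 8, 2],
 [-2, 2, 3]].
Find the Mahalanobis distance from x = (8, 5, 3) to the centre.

Step 1 — centre the observation: (x - mu) = (3, 3, 1).

Step 2 — invert Sigma (cofactor / det for 3×3, or solve directly):
  Sigma^{-1} = [[0.146, -0.0511, 0.1314],
 [-0.0511, 0.1679, -0.146],
 [0.1314, -0.146, 0.5182]].

Step 3 — form the quadratic (x - mu)^T · Sigma^{-1} · (x - mu):
  Sigma^{-1} · (x - mu) = (0.4161, 0.2044, 0.4745).
  (x - mu)^T · [Sigma^{-1} · (x - mu)] = (3)·(0.4161) + (3)·(0.2044) + (1)·(0.4745) = 2.3358.

Step 4 — take square root: d = √(2.3358) ≈ 1.5283.

d(x, mu) = √(2.3358) ≈ 1.5283


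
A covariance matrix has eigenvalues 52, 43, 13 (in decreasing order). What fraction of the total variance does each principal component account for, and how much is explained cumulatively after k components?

Step 1 — total variance = trace(Sigma) = Σ λ_i = 52 + 43 + 13 = 108.

Step 2 — fraction explained by component i = λ_i / Σ λ:
  PC1: 52/108 = 0.4815
  PC2: 43/108 = 0.3981
  PC3: 13/108 = 0.1204

Step 3 — cumulative fraction after k components = (λ_1 + ... + λ_k) / Σ λ:
  k = 1: 52/108 = 0.4815
  k = 2: (52 + 43)/108 = 95/108 = 0.8796
  k = 3: (52 + 43 + 13)/108 = 108/108 = 1

Summary (fraction, with percent):

explained: PC1 0.4815 (48.15%), PC2 0.3981 (39.81%), PC3 0.1204 (12.04%);  cumulative: 0.4815, 0.8796, 1


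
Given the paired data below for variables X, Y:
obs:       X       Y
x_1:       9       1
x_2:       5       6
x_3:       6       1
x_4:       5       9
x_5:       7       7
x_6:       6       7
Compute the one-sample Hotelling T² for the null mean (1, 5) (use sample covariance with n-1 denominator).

Step 1 — sample mean vector:
  mean(X) = (9 + 5 + 6 + 5 + 7 + 6) / 6 = 38/6 = 6.3333
  mean(Y) = (1 + 6 + 1 + 9 + 7 + 7) / 6 = 31/6 = 5.1667
  x̄ = (6.3333, 5.1667),  deviation x̄ - mu_0 = (6.3333, 5.1667) - (1, 5) = (5.3333, 0.1667).

Step 2 — sample covariance matrix, S[i,j] = (1/(n-1)) · Σ_k (x_{k,i} - mean_i) · (x_{k,j} - mean_j), divisor n-1 = 5:
  S[X,X] = ((2.6667)·(2.6667) + (-1.3333)·(-1.3333) + (-0.3333)·(-0.3333) + (-1.3333)·(-1.3333) + (0.6667)·(0.6667) + (-0.3333)·(-0.3333)) / 5 = 11.3333/5 = 2.2667
  S[X,Y] = ((2.6667)·(-4.1667) + (-1.3333)·(0.8333) + (-0.3333)·(-4.1667) + (-1.3333)·(3.8333) + (0.6667)·(1.8333) + (-0.3333)·(1.8333)) / 5 = -15.3333/5 = -3.0667
  S[Y,Y] = ((-4.1667)·(-4.1667) + (0.8333)·(0.8333) + (-4.1667)·(-4.1667) + (3.8333)·(3.8333) + (1.8333)·(1.8333) + (1.8333)·(1.8333)) / 5 = 56.8333/5 = 11.3667
  S = [[2.2667, -3.0667],
 [-3.0667, 11.3667]].

Step 3 — invert S. det(S) = 2.2667·11.3667 - (-3.0667)² = 16.36.
  S^{-1} = (1/det) · [[d, -b], [-b, a]] = [[0.6948, 0.1874],
 [0.1874, 0.1385]].

Step 4 — quadratic form (x̄ - mu_0)^T · S^{-1} · (x̄ - mu_0):
  S^{-1} · (x̄ - mu_0) = (3.7368, 1.0228),
  (x̄ - mu_0)^T · [...] = (5.3333)·(3.7368) + (0.1667)·(1.0228) = 20.0998.

Step 5 — scale by n: T² = 6 · 20.0998 = 120.599.

T² ≈ 120.599


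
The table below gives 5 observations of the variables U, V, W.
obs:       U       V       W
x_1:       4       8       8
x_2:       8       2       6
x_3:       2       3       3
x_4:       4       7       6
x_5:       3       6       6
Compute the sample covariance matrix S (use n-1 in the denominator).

Step 1 — column means:
  mean(U) = (4 + 8 + 2 + 4 + 3) / 5 = 21/5 = 4.2
  mean(V) = (8 + 2 + 3 + 7 + 6) / 5 = 26/5 = 5.2
  mean(W) = (8 + 6 + 3 + 6 + 6) / 5 = 29/5 = 5.8

Step 2 — sample covariance S[i,j] = (1/(n-1)) · Σ_k (x_{k,i} - mean_i) · (x_{k,j} - mean_j), with n-1 = 4.
  S[U,U] = ((-0.2)·(-0.2) + (3.8)·(3.8) + (-2.2)·(-2.2) + (-0.2)·(-0.2) + (-1.2)·(-1.2)) / 4 = 20.8/4 = 5.2
  S[U,V] = ((-0.2)·(2.8) + (3.8)·(-3.2) + (-2.2)·(-2.2) + (-0.2)·(1.8) + (-1.2)·(0.8)) / 4 = -9.2/4 = -2.3
  S[U,W] = ((-0.2)·(2.2) + (3.8)·(0.2) + (-2.2)·(-2.8) + (-0.2)·(0.2) + (-1.2)·(0.2)) / 4 = 6.2/4 = 1.55
  S[V,V] = ((2.8)·(2.8) + (-3.2)·(-3.2) + (-2.2)·(-2.2) + (1.8)·(1.8) + (0.8)·(0.8)) / 4 = 26.8/4 = 6.7
  S[V,W] = ((2.8)·(2.2) + (-3.2)·(0.2) + (-2.2)·(-2.8) + (1.8)·(0.2) + (0.8)·(0.2)) / 4 = 12.2/4 = 3.05
  S[W,W] = ((2.2)·(2.2) + (0.2)·(0.2) + (-2.8)·(-2.8) + (0.2)·(0.2) + (0.2)·(0.2)) / 4 = 12.8/4 = 3.2

S is symmetric (S[j,i] = S[i,j]). Assembling:

S = [[5.2, -2.3, 1.55],
 [-2.3, 6.7, 3.05],
 [1.55, 3.05, 3.2]]


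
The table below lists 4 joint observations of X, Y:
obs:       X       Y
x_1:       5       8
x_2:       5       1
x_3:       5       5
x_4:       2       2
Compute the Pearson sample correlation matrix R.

Step 1 — column means:
  mean(X) = (5 + 5 + 5 + 2) / 4 = 17/4 = 4.25
  mean(Y) = (8 + 1 + 5 + 2) / 4 = 16/4 = 4

Step 2 — sample variances and covariances s[i,j] = (1/(n-1)) · Σ_k (x_{k,i} - mean_i) · (x_{k,j} - mean_j), with n-1 = 3:
  s[X,X] = ((0.75)·(0.75) + (0.75)·(0.75) + (0.75)·(0.75) + (-2.25)·(-2.25)) / 3 = 6.75/3 = 2.25
  s[X,Y] = ((0.75)·(4) + (0.75)·(-3) + (0.75)·(1) + (-2.25)·(-2)) / 3 = 6/3 = 2
  s[Y,Y] = ((4)·(4) + (-3)·(-3) + (1)·(1) + (-2)·(-2)) / 3 = 30/3 = 10
  Sample standard deviations s_i = √(s[i,i]):
  s(X) = √(2.25) = 1.5
  s(Y) = √(10) = 3.1623

Step 3 — r_{ij} = s_{ij} / (s_i · s_j):
  r[X,X] = 1 (diagonal).
  r[X,Y] = 2 / (1.5 · 3.1623) = 2 / 4.7434 = 0.4216
  r[Y,Y] = 1 (diagonal).

R is symmetric with unit diagonal. Assembling:

R = [[1, 0.4216],
 [0.4216, 1]]


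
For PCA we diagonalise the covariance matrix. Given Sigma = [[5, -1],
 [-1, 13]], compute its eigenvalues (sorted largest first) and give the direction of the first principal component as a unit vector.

Step 1 — characteristic polynomial of 2×2 Sigma:
  det(Sigma - λI) = λ² - trace · λ + det = 0.
  trace = 5 + 13 = 18, det = 5·13 - (-1)² = 64.
Step 2 — discriminant:
  Δ = trace² - 4·det = 324 - 256 = 68.
Step 3 — eigenvalues:
  λ = (trace ± √Δ)/2 = (18 ± 8.2462)/2,
  λ_1 = 13.1231,  λ_2 = 4.8769.

Step 4 — unit eigenvector for λ_1: solve (Sigma - λ_1 I)v = 0. First row:
  (5 - 13.1231)·v_x + (-1)·v_y = 0, i.e. (-8.1231)·v_x + (-1)·v_y = 0,
  so v ∝ (b, λ_1 - a) = (-1, 8.1231); multiply by -1 so the first entry is positive: u = (1, -8.1231).
  ||u|| = √((1)² + (-8.1231)²) = √(66.9848) ≈ 8.1844,
  v_1 = u/||u|| ≈ (0.1222, -0.9925) (||v_1|| = 1).

λ_1 = 13.1231,  λ_2 = 4.8769;  v_1 ≈ (0.1222, -0.9925)


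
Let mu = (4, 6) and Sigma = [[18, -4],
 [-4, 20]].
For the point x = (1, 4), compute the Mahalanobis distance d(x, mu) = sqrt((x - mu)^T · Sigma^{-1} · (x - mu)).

Step 1 — centre the observation: (x - mu) = (-3, -2).

Step 2 — invert Sigma. det(Sigma) = 18·20 - (-4)² = 344.
  Sigma^{-1} = (1/det) · [[d, -b], [-b, a]] = [[0.0581, 0.0116],
 [0.0116, 0.0523]].

Step 3 — form the quadratic (x - mu)^T · Sigma^{-1} · (x - mu):
  Sigma^{-1} · (x - mu) = (-0.1977, -0.1395).
  (x - mu)^T · [Sigma^{-1} · (x - mu)] = (-3)·(-0.1977) + (-2)·(-0.1395) = 0.8721.

Step 4 — take square root: d = √(0.8721) ≈ 0.9339.

d(x, mu) = √(0.8721) ≈ 0.9339


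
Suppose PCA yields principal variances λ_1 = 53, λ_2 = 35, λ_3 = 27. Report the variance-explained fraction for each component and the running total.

Step 1 — total variance = trace(Sigma) = Σ λ_i = 53 + 35 + 27 = 115.

Step 2 — fraction explained by component i = λ_i / Σ λ:
  PC1: 53/115 = 0.4609
  PC2: 35/115 = 0.3043
  PC3: 27/115 = 0.2348

Step 3 — cumulative fraction after k components = (λ_1 + ... + λ_k) / Σ λ:
  k = 1: 53/115 = 0.4609
  k = 2: (53 + 35)/115 = 88/115 = 0.7652
  k = 3: (53 + 35 + 27)/115 = 115/115 = 1

Summary (fraction, with percent):

explained: PC1 0.4609 (46.09%), PC2 0.3043 (30.43%), PC3 0.2348 (23.48%);  cumulative: 0.4609, 0.7652, 1


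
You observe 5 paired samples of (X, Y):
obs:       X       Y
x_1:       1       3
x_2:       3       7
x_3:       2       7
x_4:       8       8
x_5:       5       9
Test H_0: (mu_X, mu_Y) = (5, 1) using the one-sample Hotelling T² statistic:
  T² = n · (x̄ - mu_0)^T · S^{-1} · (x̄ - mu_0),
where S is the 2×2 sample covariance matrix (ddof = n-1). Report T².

Step 1 — sample mean vector:
  mean(X) = (1 + 3 + 2 + 8 + 5) / 5 = 19/5 = 3.8
  mean(Y) = (3 + 7 + 7 + 8 + 9) / 5 = 34/5 = 6.8
  x̄ = (3.8, 6.8),  deviation x̄ - mu_0 = (3.8, 6.8) - (5, 1) = (-1.2, 5.8).

Step 2 — sample covariance matrix, S[i,j] = (1/(n-1)) · Σ_k (x_{k,i} - mean_i) · (x_{k,j} - mean_j), divisor n-1 = 4:
  S[X,X] = ((-2.8)·(-2.8) + (-0.8)·(-0.8) + (-1.8)·(-1.8) + (4.2)·(4.2) + (1.2)·(1.2)) / 4 = 30.8/4 = 7.7
  S[X,Y] = ((-2.8)·(-3.8) + (-0.8)·(0.2) + (-1.8)·(0.2) + (4.2)·(1.2) + (1.2)·(2.2)) / 4 = 17.8/4 = 4.45
  S[Y,Y] = ((-3.8)·(-3.8) + (0.2)·(0.2) + (0.2)·(0.2) + (1.2)·(1.2) + (2.2)·(2.2)) / 4 = 20.8/4 = 5.2
  S = [[7.7, 4.45],
 [4.45, 5.2]].

Step 3 — invert S. det(S) = 7.7·5.2 - (4.45)² = 20.2375.
  S^{-1} = (1/det) · [[d, -b], [-b, a]] = [[0.2569, -0.2199],
 [-0.2199, 0.3805]].

Step 4 — quadratic form (x̄ - mu_0)^T · S^{-1} · (x̄ - mu_0):
  S^{-1} · (x̄ - mu_0) = (-1.5837, 2.4707),
  (x̄ - mu_0)^T · [...] = (-1.2)·(-1.5837) + (5.8)·(2.4707) = 16.2303.

Step 5 — scale by n: T² = 5 · 16.2303 = 81.1513.

T² ≈ 81.1513


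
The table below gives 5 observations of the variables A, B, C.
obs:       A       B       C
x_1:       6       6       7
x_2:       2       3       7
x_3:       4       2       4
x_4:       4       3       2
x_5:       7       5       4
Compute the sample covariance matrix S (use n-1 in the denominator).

Step 1 — column means:
  mean(A) = (6 + 2 + 4 + 4 + 7) / 5 = 23/5 = 4.6
  mean(B) = (6 + 3 + 2 + 3 + 5) / 5 = 19/5 = 3.8
  mean(C) = (7 + 7 + 4 + 2 + 4) / 5 = 24/5 = 4.8

Step 2 — sample covariance S[i,j] = (1/(n-1)) · Σ_k (x_{k,i} - mean_i) · (x_{k,j} - mean_j), with n-1 = 4.
  S[A,A] = ((1.4)·(1.4) + (-2.6)·(-2.6) + (-0.6)·(-0.6) + (-0.6)·(-0.6) + (2.4)·(2.4)) / 4 = 15.2/4 = 3.8
  S[A,B] = ((1.4)·(2.2) + (-2.6)·(-0.8) + (-0.6)·(-1.8) + (-0.6)·(-0.8) + (2.4)·(1.2)) / 4 = 9.6/4 = 2.4
  S[A,C] = ((1.4)·(2.2) + (-2.6)·(2.2) + (-0.6)·(-0.8) + (-0.6)·(-2.8) + (2.4)·(-0.8)) / 4 = -2.4/4 = -0.6
  S[B,B] = ((2.2)·(2.2) + (-0.8)·(-0.8) + (-1.8)·(-1.8) + (-0.8)·(-0.8) + (1.2)·(1.2)) / 4 = 10.8/4 = 2.7
  S[B,C] = ((2.2)·(2.2) + (-0.8)·(2.2) + (-1.8)·(-0.8) + (-0.8)·(-2.8) + (1.2)·(-0.8)) / 4 = 5.8/4 = 1.45
  S[C,C] = ((2.2)·(2.2) + (2.2)·(2.2) + (-0.8)·(-0.8) + (-2.8)·(-2.8) + (-0.8)·(-0.8)) / 4 = 18.8/4 = 4.7

S is symmetric (S[j,i] = S[i,j]). Assembling:

S = [[3.8, 2.4, -0.6],
 [2.4, 2.7, 1.45],
 [-0.6, 1.45, 4.7]]


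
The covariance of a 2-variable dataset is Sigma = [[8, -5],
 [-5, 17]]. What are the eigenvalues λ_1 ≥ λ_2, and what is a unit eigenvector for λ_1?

Step 1 — characteristic polynomial of 2×2 Sigma:
  det(Sigma - λI) = λ² - trace · λ + det = 0.
  trace = 8 + 17 = 25, det = 8·17 - (-5)² = 111.
Step 2 — discriminant:
  Δ = trace² - 4·det = 625 - 444 = 181.
Step 3 — eigenvalues:
  λ = (trace ± √Δ)/2 = (25 ± 13.4536)/2,
  λ_1 = 19.2268,  λ_2 = 5.7732.

Step 4 — unit eigenvector for λ_1: solve (Sigma - λ_1 I)v = 0. First row:
  (8 - 19.2268)·v_x + (-5)·v_y = 0, i.e. (-11.2268)·v_x + (-5)·v_y = 0,
  so v ∝ (b, λ_1 - a) = (-5, 11.2268); multiply by -1 so the first entry is positive: u = (5, -11.2268).
  ||u|| = √((5)² + (-11.2268)²) = √(151.0413) ≈ 12.2899,
  v_1 = u/||u|| ≈ (0.4068, -0.9135) (||v_1|| = 1).

λ_1 = 19.2268,  λ_2 = 5.7732;  v_1 ≈ (0.4068, -0.9135)


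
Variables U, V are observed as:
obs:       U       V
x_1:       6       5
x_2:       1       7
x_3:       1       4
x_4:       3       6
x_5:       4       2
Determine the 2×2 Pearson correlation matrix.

Step 1 — column means:
  mean(U) = (6 + 1 + 1 + 3 + 4) / 5 = 15/5 = 3
  mean(V) = (5 + 7 + 4 + 6 + 2) / 5 = 24/5 = 4.8

Step 2 — sample variances and covariances s[i,j] = (1/(n-1)) · Σ_k (x_{k,i} - mean_i) · (x_{k,j} - mean_j), with n-1 = 4:
  s[U,U] = ((3)·(3) + (-2)·(-2) + (-2)·(-2) + (0)·(0) + (1)·(1)) / 4 = 18/4 = 4.5
  s[U,V] = ((3)·(0.2) + (-2)·(2.2) + (-2)·(-0.8) + (0)·(1.2) + (1)·(-2.8)) / 4 = -5/4 = -1.25
  s[V,V] = ((0.2)·(0.2) + (2.2)·(2.2) + (-0.8)·(-0.8) + (1.2)·(1.2) + (-2.8)·(-2.8)) / 4 = 14.8/4 = 3.7
  Sample standard deviations s_i = √(s[i,i]):
  s(U) = √(4.5) = 2.1213
  s(V) = √(3.7) = 1.9235

Step 3 — r_{ij} = s_{ij} / (s_i · s_j):
  r[U,U] = 1 (diagonal).
  r[U,V] = -1.25 / (2.1213 · 1.9235) = -1.25 / 4.0804 = -0.3063
  r[V,V] = 1 (diagonal).

R is symmetric with unit diagonal. Assembling:

R = [[1, -0.3063],
 [-0.3063, 1]]


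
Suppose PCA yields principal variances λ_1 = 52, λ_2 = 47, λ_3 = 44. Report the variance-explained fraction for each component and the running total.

Step 1 — total variance = trace(Sigma) = Σ λ_i = 52 + 47 + 44 = 143.

Step 2 — fraction explained by component i = λ_i / Σ λ:
  PC1: 52/143 = 0.3636
  PC2: 47/143 = 0.3287
  PC3: 44/143 = 0.3077

Step 3 — cumulative fraction after k components = (λ_1 + ... + λ_k) / Σ λ:
  k = 1: 52/143 = 0.3636
  k = 2: (52 + 47)/143 = 99/143 = 0.6923
  k = 3: (52 + 47 + 44)/143 = 143/143 = 1

Summary (fraction, with percent):

explained: PC1 0.3636 (36.36%), PC2 0.3287 (32.87%), PC3 0.3077 (30.77%);  cumulative: 0.3636, 0.6923, 1


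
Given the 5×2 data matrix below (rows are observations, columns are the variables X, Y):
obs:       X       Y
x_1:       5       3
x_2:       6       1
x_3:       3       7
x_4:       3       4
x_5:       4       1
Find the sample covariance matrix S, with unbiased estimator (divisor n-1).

Step 1 — column means:
  mean(X) = (5 + 6 + 3 + 3 + 4) / 5 = 21/5 = 4.2
  mean(Y) = (3 + 1 + 7 + 4 + 1) / 5 = 16/5 = 3.2

Step 2 — sample covariance S[i,j] = (1/(n-1)) · Σ_k (x_{k,i} - mean_i) · (x_{k,j} - mean_j), with n-1 = 4.
  S[X,X] = ((0.8)·(0.8) + (1.8)·(1.8) + (-1.2)·(-1.2) + (-1.2)·(-1.2) + (-0.2)·(-0.2)) / 4 = 6.8/4 = 1.7
  S[X,Y] = ((0.8)·(-0.2) + (1.8)·(-2.2) + (-1.2)·(3.8) + (-1.2)·(0.8) + (-0.2)·(-2.2)) / 4 = -9.2/4 = -2.3
  S[Y,Y] = ((-0.2)·(-0.2) + (-2.2)·(-2.2) + (3.8)·(3.8) + (0.8)·(0.8) + (-2.2)·(-2.2)) / 4 = 24.8/4 = 6.2

S is symmetric (S[j,i] = S[i,j]). Assembling:

S = [[1.7, -2.3],
 [-2.3, 6.2]]


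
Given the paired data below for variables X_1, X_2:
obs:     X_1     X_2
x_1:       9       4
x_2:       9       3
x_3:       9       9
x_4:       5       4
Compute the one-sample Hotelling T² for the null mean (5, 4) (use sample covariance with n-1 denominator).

Step 1 — sample mean vector:
  mean(X_1) = (9 + 9 + 9 + 5) / 4 = 32/4 = 8
  mean(X_2) = (4 + 3 + 9 + 4) / 4 = 20/4 = 5
  x̄ = (8, 5),  deviation x̄ - mu_0 = (8, 5) - (5, 4) = (3, 1).

Step 2 — sample covariance matrix, S[i,j] = (1/(n-1)) · Σ_k (x_{k,i} - mean_i) · (x_{k,j} - mean_j), divisor n-1 = 3:
  S[X_1,X_1] = ((1)·(1) + (1)·(1) + (1)·(1) + (-3)·(-3)) / 3 = 12/3 = 4
  S[X_1,X_2] = ((1)·(-1) + (1)·(-2) + (1)·(4) + (-3)·(-1)) / 3 = 4/3 = 1.3333
  S[X_2,X_2] = ((-1)·(-1) + (-2)·(-2) + (4)·(4) + (-1)·(-1)) / 3 = 22/3 = 7.3333
  S = [[4, 1.3333],
 [1.3333, 7.3333]].

Step 3 — invert S. det(S) = 4·7.3333 - (1.3333)² = 27.5556.
  S^{-1} = (1/det) · [[d, -b], [-b, a]] = [[0.2661, -0.0484],
 [-0.0484, 0.1452]].

Step 4 — quadratic form (x̄ - mu_0)^T · S^{-1} · (x̄ - mu_0):
  S^{-1} · (x̄ - mu_0) = (0.75, 0),
  (x̄ - mu_0)^T · [...] = (3)·(0.75) + (1)·(0) = 2.25.

Step 5 — scale by n: T² = 4 · 2.25 = 9.

T² ≈ 9


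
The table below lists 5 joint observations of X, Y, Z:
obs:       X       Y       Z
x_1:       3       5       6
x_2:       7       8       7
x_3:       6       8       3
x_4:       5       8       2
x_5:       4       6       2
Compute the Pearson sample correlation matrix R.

Step 1 — column means:
  mean(X) = (3 + 7 + 6 + 5 + 4) / 5 = 25/5 = 5
  mean(Y) = (5 + 8 + 8 + 8 + 6) / 5 = 35/5 = 7
  mean(Z) = (6 + 7 + 3 + 2 + 2) / 5 = 20/5 = 4

Step 2 — sample variances and covariances s[i,j] = (1/(n-1)) · Σ_k (x_{k,i} - mean_i) · (x_{k,j} - mean_j), with n-1 = 4:
  s[X,X] = ((-2)·(-2) + (2)·(2) + (1)·(1) + (0)·(0) + (-1)·(-1)) / 4 = 10/4 = 2.5
  s[X,Y] = ((-2)·(-2) + (2)·(1) + (1)·(1) + (0)·(1) + (-1)·(-1)) / 4 = 8/4 = 2
  s[X,Z] = ((-2)·(2) + (2)·(3) + (1)·(-1) + (0)·(-2) + (-1)·(-2)) / 4 = 3/4 = 0.75
  s[Y,Y] = ((-2)·(-2) + (1)·(1) + (1)·(1) + (1)·(1) + (-1)·(-1)) / 4 = 8/4 = 2
  s[Y,Z] = ((-2)·(2) + (1)·(3) + (1)·(-1) + (1)·(-2) + (-1)·(-2)) / 4 = -2/4 = -0.5
  s[Z,Z] = ((2)·(2) + (3)·(3) + (-1)·(-1) + (-2)·(-2) + (-2)·(-2)) / 4 = 22/4 = 5.5
  Sample standard deviations s_i = √(s[i,i]):
  s(X) = √(2.5) = 1.5811
  s(Y) = √(2) = 1.4142
  s(Z) = √(5.5) = 2.3452

Step 3 — r_{ij} = s_{ij} / (s_i · s_j):
  r[X,X] = 1 (diagonal).
  r[X,Y] = 2 / (1.5811 · 1.4142) = 2 / 2.2361 = 0.8944
  r[X,Z] = 0.75 / (1.5811 · 2.3452) = 0.75 / 3.7081 = 0.2023
  r[Y,Y] = 1 (diagonal).
  r[Y,Z] = -0.5 / (1.4142 · 2.3452) = -0.5 / 3.3166 = -0.1508
  r[Z,Z] = 1 (diagonal).

R is symmetric with unit diagonal. Assembling:

R = [[1, 0.8944, 0.2023],
 [0.8944, 1, -0.1508],
 [0.2023, -0.1508, 1]]


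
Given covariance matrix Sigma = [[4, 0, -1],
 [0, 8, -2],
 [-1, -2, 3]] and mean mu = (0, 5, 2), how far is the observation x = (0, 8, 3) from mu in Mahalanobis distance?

Step 1 — centre the observation: (x - mu) = (0, 3, 1).

Step 2 — invert Sigma (cofactor / det for 3×3, or solve directly):
  Sigma^{-1} = [[0.2778, 0.0278, 0.1111],
 [0.0278, 0.1528, 0.1111],
 [0.1111, 0.1111, 0.4444]].

Step 3 — form the quadratic (x - mu)^T · Sigma^{-1} · (x - mu):
  Sigma^{-1} · (x - mu) = (0.1944, 0.5694, 0.7778).
  (x - mu)^T · [Sigma^{-1} · (x - mu)] = (0)·(0.1944) + (3)·(0.5694) + (1)·(0.7778) = 2.4861.

Step 4 — take square root: d = √(2.4861) ≈ 1.5767.

d(x, mu) = √(2.4861) ≈ 1.5767


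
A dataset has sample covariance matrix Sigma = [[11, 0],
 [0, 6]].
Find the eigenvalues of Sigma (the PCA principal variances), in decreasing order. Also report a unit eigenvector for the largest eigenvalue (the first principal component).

Step 1 — characteristic polynomial of 2×2 Sigma:
  det(Sigma - λI) = λ² - trace · λ + det = 0.
  trace = 11 + 6 = 17, det = 11·6 - (0)² = 66.
Step 2 — discriminant:
  Δ = trace² - 4·det = 289 - 264 = 25.
Step 3 — eigenvalues:
  λ = (trace ± √Δ)/2 = (17 ± 5)/2,
  λ_1 = 11,  λ_2 = 6.

Step 4 — unit eigenvector for λ_1: Sigma is diagonal, so its eigenvectors are the coordinate axes. λ_1 = 11 is the diagonal entry on the first coordinate axis, hence
  v_1 = (1, 0) (||v_1|| = 1).

λ_1 = 11,  λ_2 = 6;  v_1 ≈ (1, 0)


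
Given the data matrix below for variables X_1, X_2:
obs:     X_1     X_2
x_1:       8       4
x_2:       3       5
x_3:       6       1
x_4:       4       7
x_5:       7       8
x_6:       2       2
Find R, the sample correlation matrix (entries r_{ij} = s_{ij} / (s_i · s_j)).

Step 1 — column means:
  mean(X_1) = (8 + 3 + 6 + 4 + 7 + 2) / 6 = 30/6 = 5
  mean(X_2) = (4 + 5 + 1 + 7 + 8 + 2) / 6 = 27/6 = 4.5

Step 2 — sample variances and covariances s[i,j] = (1/(n-1)) · Σ_k (x_{k,i} - mean_i) · (x_{k,j} - mean_j), with n-1 = 5:
  s[X_1,X_1] = ((3)·(3) + (-2)·(-2) + (1)·(1) + (-1)·(-1) + (2)·(2) + (-3)·(-3)) / 5 = 28/5 = 5.6
  s[X_1,X_2] = ((3)·(-0.5) + (-2)·(0.5) + (1)·(-3.5) + (-1)·(2.5) + (2)·(3.5) + (-3)·(-2.5)) / 5 = 6/5 = 1.2
  s[X_2,X_2] = ((-0.5)·(-0.5) + (0.5)·(0.5) + (-3.5)·(-3.5) + (2.5)·(2.5) + (3.5)·(3.5) + (-2.5)·(-2.5)) / 5 = 37.5/5 = 7.5
  Sample standard deviations s_i = √(s[i,i]):
  s(X_1) = √(5.6) = 2.3664
  s(X_2) = √(7.5) = 2.7386

Step 3 — r_{ij} = s_{ij} / (s_i · s_j):
  r[X_1,X_1] = 1 (diagonal).
  r[X_1,X_2] = 1.2 / (2.3664 · 2.7386) = 1.2 / 6.4807 = 0.1852
  r[X_2,X_2] = 1 (diagonal).

R is symmetric with unit diagonal. Assembling:

R = [[1, 0.1852],
 [0.1852, 1]]


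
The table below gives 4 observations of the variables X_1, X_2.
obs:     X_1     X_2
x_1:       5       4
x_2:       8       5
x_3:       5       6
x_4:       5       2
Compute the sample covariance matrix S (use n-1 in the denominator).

Step 1 — column means:
  mean(X_1) = (5 + 8 + 5 + 5) / 4 = 23/4 = 5.75
  mean(X_2) = (4 + 5 + 6 + 2) / 4 = 17/4 = 4.25

Step 2 — sample covariance S[i,j] = (1/(n-1)) · Σ_k (x_{k,i} - mean_i) · (x_{k,j} - mean_j), with n-1 = 3.
  S[X_1,X_1] = ((-0.75)·(-0.75) + (2.25)·(2.25) + (-0.75)·(-0.75) + (-0.75)·(-0.75)) / 3 = 6.75/3 = 2.25
  S[X_1,X_2] = ((-0.75)·(-0.25) + (2.25)·(0.75) + (-0.75)·(1.75) + (-0.75)·(-2.25)) / 3 = 2.25/3 = 0.75
  S[X_2,X_2] = ((-0.25)·(-0.25) + (0.75)·(0.75) + (1.75)·(1.75) + (-2.25)·(-2.25)) / 3 = 8.75/3 = 2.9167

S is symmetric (S[j,i] = S[i,j]). Assembling:

S = [[2.25, 0.75],
 [0.75, 2.9167]]


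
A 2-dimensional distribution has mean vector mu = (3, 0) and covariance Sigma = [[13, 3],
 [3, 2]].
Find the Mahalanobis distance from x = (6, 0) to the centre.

Step 1 — centre the observation: (x - mu) = (3, 0).

Step 2 — invert Sigma. det(Sigma) = 13·2 - (3)² = 17.
  Sigma^{-1} = (1/det) · [[d, -b], [-b, a]] = [[0.1176, -0.1765],
 [-0.1765, 0.7647]].

Step 3 — form the quadratic (x - mu)^T · Sigma^{-1} · (x - mu):
  Sigma^{-1} · (x - mu) = (0.3529, -0.5294).
  (x - mu)^T · [Sigma^{-1} · (x - mu)] = (3)·(0.3529) + (0)·(-0.5294) = 1.0588.

Step 4 — take square root: d = √(1.0588) ≈ 1.029.

d(x, mu) = √(1.0588) ≈ 1.029


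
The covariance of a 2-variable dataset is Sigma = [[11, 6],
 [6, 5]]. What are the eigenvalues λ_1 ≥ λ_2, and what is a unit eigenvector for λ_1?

Step 1 — characteristic polynomial of 2×2 Sigma:
  det(Sigma - λI) = λ² - trace · λ + det = 0.
  trace = 11 + 5 = 16, det = 11·5 - (6)² = 19.
Step 2 — discriminant:
  Δ = trace² - 4·det = 256 - 76 = 180.
Step 3 — eigenvalues:
  λ = (trace ± √Δ)/2 = (16 ± 13.4164)/2,
  λ_1 = 14.7082,  λ_2 = 1.2918.

Step 4 — unit eigenvector for λ_1: solve (Sigma - λ_1 I)v = 0. First row:
  (11 - 14.7082)·v_x + (6)·v_y = 0, i.e. (-3.7082)·v_x + (6)·v_y = 0,
  so v ∝ (b, λ_1 - a) = (6, 3.7082) = u.
  ||u|| = √((6)² + (3.7082)²) = √(49.7508) ≈ 7.0534,
  v_1 = u/||u|| ≈ (0.8507, 0.5257) (||v_1|| = 1).

λ_1 = 14.7082,  λ_2 = 1.2918;  v_1 ≈ (0.8507, 0.5257)
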